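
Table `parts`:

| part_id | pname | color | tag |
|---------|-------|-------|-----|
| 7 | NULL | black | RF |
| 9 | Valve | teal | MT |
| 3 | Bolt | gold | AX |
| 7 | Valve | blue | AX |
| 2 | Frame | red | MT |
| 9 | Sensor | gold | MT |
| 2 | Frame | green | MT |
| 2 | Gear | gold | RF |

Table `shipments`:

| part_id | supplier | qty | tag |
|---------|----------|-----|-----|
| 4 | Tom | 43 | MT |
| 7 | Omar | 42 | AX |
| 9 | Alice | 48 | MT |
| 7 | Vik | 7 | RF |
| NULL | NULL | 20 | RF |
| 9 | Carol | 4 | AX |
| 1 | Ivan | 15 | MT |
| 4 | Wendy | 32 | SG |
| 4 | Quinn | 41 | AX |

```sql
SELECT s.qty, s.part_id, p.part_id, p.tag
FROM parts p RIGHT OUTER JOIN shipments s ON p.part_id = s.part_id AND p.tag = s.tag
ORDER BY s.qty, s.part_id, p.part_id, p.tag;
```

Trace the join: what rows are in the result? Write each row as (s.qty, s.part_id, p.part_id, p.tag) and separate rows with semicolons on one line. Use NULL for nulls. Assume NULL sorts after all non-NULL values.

(4, 9, NULL, NULL); (7, 7, 7, RF); (15, 1, NULL, NULL); (20, NULL, NULL, NULL); (32, 4, NULL, NULL); (41, 4, NULL, NULL); (42, 7, 7, AX); (43, 4, NULL, NULL); (48, 9, 9, MT); (48, 9, 9, MT)

RIGHT JOIN keeps every row from `shipments`; unmatched rows get NULL for `parts`'s columns.
Matching on p.part_id = s.part_id AND p.tag = s.tag. A NULL in a compared column never satisfies the condition.
- p[0] part_id=7, tag=RF → 1 match(es) in s → 1 row(s).
- p[1] part_id=9, tag=MT → 1 match(es) in s → 1 row(s).
- p[2] part_id=3, tag=AX → no match.
- p[3] part_id=7, tag=AX → 1 match(es) in s → 1 row(s).
- p[4] part_id=2, tag=MT → no match.
- p[5] part_id=9, tag=MT → 1 match(es) in s → 1 row(s).
- p[6] part_id=2, tag=MT → no match.
- p[7] part_id=2, tag=RF → no match.
- 6 s row(s) had no p match → kept, p columns NULL.
After projecting and ordering:
s.qty | s.part_id | p.part_id | p.tag
4 | 9 | NULL | NULL
7 | 7 | 7 | RF
15 | 1 | NULL | NULL
20 | NULL | NULL | NULL
32 | 4 | NULL | NULL
41 | 4 | NULL | NULL
42 | 7 | 7 | AX
43 | 4 | NULL | NULL
48 | 9 | 9 | MT
48 | 9 | 9 | MT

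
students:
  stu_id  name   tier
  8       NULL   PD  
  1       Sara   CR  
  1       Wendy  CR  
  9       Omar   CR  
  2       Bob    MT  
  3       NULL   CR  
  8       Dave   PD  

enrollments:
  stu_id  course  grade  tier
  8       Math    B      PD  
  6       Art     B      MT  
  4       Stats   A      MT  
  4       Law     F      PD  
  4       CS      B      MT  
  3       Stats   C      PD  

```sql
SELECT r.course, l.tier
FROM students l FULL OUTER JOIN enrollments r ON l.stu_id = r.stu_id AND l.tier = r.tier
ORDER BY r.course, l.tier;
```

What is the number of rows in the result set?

12

FULL OUTER JOIN keeps every row from both sides; unmatched rows get NULL for the other side's columns.
Matching on l.stu_id = r.stu_id AND l.tier = r.tier.
- l row (stu_id=8, tier=PD): matches 1 r row(s) → 1 output row(s).
- l row (stu_id=1, tier=CR): no match → kept, r columns NULL.
- l row (stu_id=1, tier=CR): no match → kept, r columns NULL.
- l row (stu_id=9, tier=CR): no match → kept, r columns NULL.
- l row (stu_id=2, tier=MT): no match → kept, r columns NULL.
- l row (stu_id=3, tier=CR): no match → kept, r columns NULL.
- l row (stu_id=8, tier=PD): matches 1 r row(s) → 1 output row(s).
- 5 row(s) from r found no l partner → padded with NULL.
Total: 2 matched + 10 padded = 12 rows.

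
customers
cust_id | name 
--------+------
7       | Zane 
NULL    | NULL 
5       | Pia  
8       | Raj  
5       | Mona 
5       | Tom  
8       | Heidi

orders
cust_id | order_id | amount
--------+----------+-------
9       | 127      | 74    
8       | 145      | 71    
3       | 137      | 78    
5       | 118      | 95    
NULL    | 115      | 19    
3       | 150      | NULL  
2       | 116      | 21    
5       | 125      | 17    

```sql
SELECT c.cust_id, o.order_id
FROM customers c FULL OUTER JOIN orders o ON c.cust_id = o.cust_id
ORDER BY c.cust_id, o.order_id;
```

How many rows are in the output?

FULL OUTER JOIN keeps every row from both sides; unmatched rows get NULL for the other side's columns.
Matching on c.cust_id = o.cust_id. A NULL in a compared column never satisfies the condition.
Matched pairs: 8; unmatched c rows kept: 2; unmatched o rows kept: 5.
Total: 8 matched + 7 padded = 15 rows.

15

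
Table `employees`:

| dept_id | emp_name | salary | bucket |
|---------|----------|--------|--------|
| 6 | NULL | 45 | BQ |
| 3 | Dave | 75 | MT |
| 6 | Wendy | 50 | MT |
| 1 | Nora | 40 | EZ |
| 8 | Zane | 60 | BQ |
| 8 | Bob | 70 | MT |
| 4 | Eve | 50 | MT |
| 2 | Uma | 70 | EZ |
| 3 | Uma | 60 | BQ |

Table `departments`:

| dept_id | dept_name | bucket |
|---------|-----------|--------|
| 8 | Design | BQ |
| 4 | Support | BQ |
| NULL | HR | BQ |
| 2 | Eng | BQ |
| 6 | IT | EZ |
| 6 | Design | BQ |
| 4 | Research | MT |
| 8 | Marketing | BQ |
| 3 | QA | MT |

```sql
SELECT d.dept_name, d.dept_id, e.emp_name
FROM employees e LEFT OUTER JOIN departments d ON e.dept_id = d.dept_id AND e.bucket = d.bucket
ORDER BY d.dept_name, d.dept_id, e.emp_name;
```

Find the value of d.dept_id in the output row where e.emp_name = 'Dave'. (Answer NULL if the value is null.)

LEFT JOIN keeps every row from `employees`; unmatched rows get NULL for `departments`'s columns.
Matching on e.dept_id = d.dept_id AND e.bucket = d.bucket. A NULL in a compared column never satisfies the condition.
- e (dept_id=6, bucket=BQ) pairs with 1 row(s) of d.
- e (dept_id=3, bucket=MT) pairs with 1 row(s) of d.
- e (dept_id=6, bucket=MT) has no partner → padded with NULL.
- e (dept_id=1, bucket=EZ) has no partner → padded with NULL.
- e (dept_id=8, bucket=BQ) pairs with 2 row(s) of d.
- e (dept_id=8, bucket=MT) has no partner → padded with NULL.
- e (dept_id=4, bucket=MT) pairs with 1 row(s) of d.
- e (dept_id=2, bucket=EZ) has no partner → padded with NULL.
- e (dept_id=3, bucket=BQ) has no partner → padded with NULL.

3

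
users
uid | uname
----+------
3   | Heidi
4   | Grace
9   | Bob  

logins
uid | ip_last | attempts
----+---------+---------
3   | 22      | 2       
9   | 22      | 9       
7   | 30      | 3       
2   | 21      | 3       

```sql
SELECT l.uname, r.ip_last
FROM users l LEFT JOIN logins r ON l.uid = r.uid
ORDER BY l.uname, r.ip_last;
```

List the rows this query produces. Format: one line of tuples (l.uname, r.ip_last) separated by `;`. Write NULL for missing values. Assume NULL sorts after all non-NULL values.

LEFT JOIN keeps every row from `users`; unmatched rows get NULL for `logins`'s columns.
Matching on l.uid = r.uid.
Matched pairs: 2; unmatched l rows kept: 1.

(Bob, 22); (Grace, NULL); (Heidi, 22)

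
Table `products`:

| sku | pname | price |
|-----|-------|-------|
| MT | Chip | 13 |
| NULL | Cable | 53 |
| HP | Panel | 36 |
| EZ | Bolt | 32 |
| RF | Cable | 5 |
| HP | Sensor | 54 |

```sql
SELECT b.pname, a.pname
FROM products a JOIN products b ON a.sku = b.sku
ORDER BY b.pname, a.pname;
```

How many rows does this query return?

7

INNER JOIN keeps only pairs where the ON condition holds.
Matching on a.sku = b.sku. A NULL in a compared column never satisfies the condition.
Matched pairs: 7.
Total: 7 rows.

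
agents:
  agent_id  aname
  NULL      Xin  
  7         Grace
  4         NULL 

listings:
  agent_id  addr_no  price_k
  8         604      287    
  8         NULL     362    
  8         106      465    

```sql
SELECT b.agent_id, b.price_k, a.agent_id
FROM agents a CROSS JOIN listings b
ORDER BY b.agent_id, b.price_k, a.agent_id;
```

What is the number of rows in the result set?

9

CROSS JOIN pairs every row of `agents` with every row of `listings`: 3 × 3 = 9 rows.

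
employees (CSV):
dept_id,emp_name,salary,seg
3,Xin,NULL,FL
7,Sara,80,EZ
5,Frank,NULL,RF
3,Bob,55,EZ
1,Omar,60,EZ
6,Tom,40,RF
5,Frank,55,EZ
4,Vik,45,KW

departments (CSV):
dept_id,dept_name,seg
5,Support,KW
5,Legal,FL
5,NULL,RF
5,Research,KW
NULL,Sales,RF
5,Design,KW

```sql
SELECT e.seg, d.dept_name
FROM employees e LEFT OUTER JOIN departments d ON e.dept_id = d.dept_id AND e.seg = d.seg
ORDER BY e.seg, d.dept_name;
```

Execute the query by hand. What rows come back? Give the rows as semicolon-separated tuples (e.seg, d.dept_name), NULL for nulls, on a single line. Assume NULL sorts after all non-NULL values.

(EZ, NULL); (EZ, NULL); (EZ, NULL); (EZ, NULL); (FL, NULL); (KW, NULL); (RF, NULL); (RF, NULL)

LEFT JOIN keeps every row from `employees`; unmatched rows get NULL for `departments`'s columns.
Matching on e.dept_id = d.dept_id AND e.seg = d.seg. A NULL in a compared column never satisfies the condition.
- e[0] dept_id=3, seg=FL → no match; kept with NULLs on the d side.
- e[1] dept_id=7, seg=EZ → no match; kept with NULLs on the d side.
- e[2] dept_id=5, seg=RF → 1 match(es) in d → 1 row(s).
- e[3] dept_id=3, seg=EZ → no match; kept with NULLs on the d side.
- e[4] dept_id=1, seg=EZ → no match; kept with NULLs on the d side.
- e[5] dept_id=6, seg=RF → no match; kept with NULLs on the d side.
- e[6] dept_id=5, seg=EZ → no match; kept with NULLs on the d side.
- e[7] dept_id=4, seg=KW → no match; kept with NULLs on the d side.
After projecting and ordering:
e.seg | d.dept_name
EZ | NULL
EZ | NULL
EZ | NULL
EZ | NULL
FL | NULL
KW | NULL
RF | NULL
RF | NULL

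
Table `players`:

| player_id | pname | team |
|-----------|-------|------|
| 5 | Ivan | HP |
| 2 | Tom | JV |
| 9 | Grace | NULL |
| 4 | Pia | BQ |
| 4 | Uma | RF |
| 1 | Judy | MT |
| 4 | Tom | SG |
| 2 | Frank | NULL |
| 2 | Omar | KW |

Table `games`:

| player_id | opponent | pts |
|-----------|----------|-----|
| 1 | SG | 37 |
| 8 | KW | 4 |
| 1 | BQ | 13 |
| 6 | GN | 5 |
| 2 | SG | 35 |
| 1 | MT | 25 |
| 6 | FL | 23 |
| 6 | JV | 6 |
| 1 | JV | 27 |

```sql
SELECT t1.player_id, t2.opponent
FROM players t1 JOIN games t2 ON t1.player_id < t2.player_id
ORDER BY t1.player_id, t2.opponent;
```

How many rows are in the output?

INNER JOIN keeps only pairs where the ON condition holds.
Matching on t1.player_id < t2.player_id.
- t1 row (player_id=5): matches 4 t2 row(s) → 4 output row(s).
- t1 row (player_id=2): matches 4 t2 row(s) → 4 output row(s).
- t1 row (player_id=9): no match → dropped.
- t1 row (player_id=4): matches 4 t2 row(s) → 4 output row(s).
- t1 row (player_id=4): matches 4 t2 row(s) → 4 output row(s).
- t1 row (player_id=1): matches 5 t2 row(s) → 5 output row(s).
- t1 row (player_id=4): matches 4 t2 row(s) → 4 output row(s).
- t1 row (player_id=2): matches 4 t2 row(s) → 4 output row(s).
- t1 row (player_id=2): matches 4 t2 row(s) → 4 output row(s).
Total: 33 rows.

33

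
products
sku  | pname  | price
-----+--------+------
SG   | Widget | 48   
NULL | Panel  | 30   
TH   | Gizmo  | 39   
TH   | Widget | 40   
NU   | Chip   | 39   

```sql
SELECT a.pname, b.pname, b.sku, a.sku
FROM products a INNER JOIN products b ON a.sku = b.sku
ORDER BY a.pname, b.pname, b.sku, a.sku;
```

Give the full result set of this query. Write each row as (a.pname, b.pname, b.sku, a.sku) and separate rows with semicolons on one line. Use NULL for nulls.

INNER JOIN keeps only pairs where the ON condition holds.
Matching on a.sku = b.sku. A NULL in a compared column never satisfies the condition.
- a (sku=SG) pairs with 1 row(s) of b.
- a (sku=NULL) has no partner → excluded.
- a (sku=TH) pairs with 2 row(s) of b.
- a (sku=TH) pairs with 2 row(s) of b.
- a (sku=NU) pairs with 1 row(s) of b.
After projecting and ordering:
a.pname | b.pname | b.sku | a.sku
Chip | Chip | NU | NU
Gizmo | Gizmo | TH | TH
Gizmo | Widget | TH | TH
Widget | Gizmo | TH | TH
Widget | Widget | SG | SG
Widget | Widget | TH | TH

(Chip, Chip, NU, NU); (Gizmo, Gizmo, TH, TH); (Gizmo, Widget, TH, TH); (Widget, Gizmo, TH, TH); (Widget, Widget, SG, SG); (Widget, Widget, TH, TH)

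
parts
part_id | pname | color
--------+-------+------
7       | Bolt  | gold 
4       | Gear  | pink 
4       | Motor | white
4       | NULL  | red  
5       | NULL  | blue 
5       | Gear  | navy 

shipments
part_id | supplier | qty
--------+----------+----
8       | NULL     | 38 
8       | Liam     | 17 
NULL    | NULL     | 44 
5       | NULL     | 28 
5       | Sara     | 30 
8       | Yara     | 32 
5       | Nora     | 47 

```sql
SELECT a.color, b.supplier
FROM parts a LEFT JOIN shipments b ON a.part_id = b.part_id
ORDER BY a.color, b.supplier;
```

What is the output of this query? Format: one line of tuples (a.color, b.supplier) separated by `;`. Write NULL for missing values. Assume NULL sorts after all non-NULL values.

LEFT JOIN keeps every row from `parts`; unmatched rows get NULL for `shipments`'s columns.
Matching on a.part_id = b.part_id. A NULL in a compared column never satisfies the condition.
Matched pairs: 6; unmatched a rows kept: 4.

(blue, Nora); (blue, Sara); (blue, NULL); (gold, NULL); (navy, Nora); (navy, Sara); (navy, NULL); (pink, NULL); (red, NULL); (white, NULL)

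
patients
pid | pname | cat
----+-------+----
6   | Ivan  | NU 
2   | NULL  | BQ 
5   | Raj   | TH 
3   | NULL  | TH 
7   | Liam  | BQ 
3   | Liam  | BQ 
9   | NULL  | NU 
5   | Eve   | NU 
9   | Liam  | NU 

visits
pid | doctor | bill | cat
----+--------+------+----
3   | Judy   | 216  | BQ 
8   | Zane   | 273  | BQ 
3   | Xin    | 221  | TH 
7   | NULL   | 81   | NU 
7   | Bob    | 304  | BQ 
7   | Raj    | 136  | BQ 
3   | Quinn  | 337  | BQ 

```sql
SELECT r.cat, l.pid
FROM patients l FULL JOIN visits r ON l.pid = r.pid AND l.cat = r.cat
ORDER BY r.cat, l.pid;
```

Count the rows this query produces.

FULL OUTER JOIN keeps every row from both sides; unmatched rows get NULL for the other side's columns.
Matching on l.pid = r.pid AND l.cat = r.cat.
- pid=6, cat=NU: no r row matches, row kept with r columns NULL.
- pid=2, cat=BQ: no r row matches, row kept with r columns NULL.
- pid=5, cat=TH: no r row matches, row kept with r columns NULL.
- pid=3, cat=TH: 1 matching r row(s), so 1 row(s) emitted.
- pid=7, cat=BQ: 2 matching r row(s), so 2 row(s) emitted.
- pid=3, cat=BQ: 2 matching r row(s), so 2 row(s) emitted.
- pid=9, cat=NU: no r row matches, row kept with r columns NULL.
- pid=5, cat=NU: no r row matches, row kept with r columns NULL.
- pid=9, cat=NU: no r row matches, row kept with r columns NULL.
- 2 row(s) from r found no l partner → padded with NULL.
Total: 5 matched + 8 padded = 13 rows.

13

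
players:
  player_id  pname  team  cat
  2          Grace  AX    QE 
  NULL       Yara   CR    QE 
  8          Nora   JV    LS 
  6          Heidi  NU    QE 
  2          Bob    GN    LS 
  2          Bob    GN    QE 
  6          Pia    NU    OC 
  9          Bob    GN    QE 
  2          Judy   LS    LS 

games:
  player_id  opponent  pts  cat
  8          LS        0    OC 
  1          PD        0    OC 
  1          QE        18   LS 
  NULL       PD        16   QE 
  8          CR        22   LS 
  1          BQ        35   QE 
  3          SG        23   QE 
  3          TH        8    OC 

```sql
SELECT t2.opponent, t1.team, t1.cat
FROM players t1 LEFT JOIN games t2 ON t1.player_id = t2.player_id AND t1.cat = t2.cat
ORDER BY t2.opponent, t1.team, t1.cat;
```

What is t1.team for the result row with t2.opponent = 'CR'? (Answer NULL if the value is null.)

JV

LEFT JOIN keeps every row from `players`; unmatched rows get NULL for `games`'s columns.
Matching on t1.player_id = t2.player_id AND t1.cat = t2.cat. A NULL in a compared column never satisfies the condition.
Matched pairs: 1; unmatched t1 rows kept: 8.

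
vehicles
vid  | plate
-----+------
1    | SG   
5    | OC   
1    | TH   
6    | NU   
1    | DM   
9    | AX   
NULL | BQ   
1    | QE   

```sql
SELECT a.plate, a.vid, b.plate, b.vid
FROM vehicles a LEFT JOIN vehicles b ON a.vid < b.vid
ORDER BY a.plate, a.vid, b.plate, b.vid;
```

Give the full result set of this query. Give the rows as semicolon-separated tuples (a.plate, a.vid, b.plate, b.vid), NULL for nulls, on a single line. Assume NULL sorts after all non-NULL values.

LEFT JOIN keeps every row from `vehicles a`; unmatched rows get NULL for `vehicles b`'s columns.
Matching on a.vid < b.vid. A NULL in a compared column never satisfies the condition.
Matched pairs: 15; unmatched a rows kept: 2.

(AX, 9, NULL, NULL); (BQ, NULL, NULL, NULL); (DM, 1, AX, 9); (DM, 1, NU, 6); (DM, 1, OC, 5); (NU, 6, AX, 9); (OC, 5, AX, 9); (OC, 5, NU, 6); (QE, 1, AX, 9); (QE, 1, NU, 6); (QE, 1, OC, 5); (SG, 1, AX, 9); (SG, 1, NU, 6); (SG, 1, OC, 5); (TH, 1, AX, 9); (TH, 1, NU, 6); (TH, 1, OC, 5)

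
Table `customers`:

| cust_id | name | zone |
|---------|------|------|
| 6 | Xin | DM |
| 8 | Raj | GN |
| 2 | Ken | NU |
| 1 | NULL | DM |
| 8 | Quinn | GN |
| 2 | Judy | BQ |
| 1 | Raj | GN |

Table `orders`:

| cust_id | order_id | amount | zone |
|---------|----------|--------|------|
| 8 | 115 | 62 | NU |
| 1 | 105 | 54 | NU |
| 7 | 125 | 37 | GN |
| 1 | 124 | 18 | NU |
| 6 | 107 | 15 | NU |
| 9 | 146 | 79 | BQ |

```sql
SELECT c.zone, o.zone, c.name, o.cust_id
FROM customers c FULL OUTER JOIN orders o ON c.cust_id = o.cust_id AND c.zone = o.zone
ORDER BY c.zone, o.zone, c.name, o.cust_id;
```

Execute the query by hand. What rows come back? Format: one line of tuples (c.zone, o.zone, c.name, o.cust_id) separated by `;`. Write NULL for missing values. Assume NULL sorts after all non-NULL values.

(BQ, NULL, Judy, NULL); (DM, NULL, Xin, NULL); (DM, NULL, NULL, NULL); (GN, NULL, Quinn, NULL); (GN, NULL, Raj, NULL); (GN, NULL, Raj, NULL); (NU, NULL, Ken, NULL); (NULL, BQ, NULL, 9); (NULL, GN, NULL, 7); (NULL, NU, NULL, 1); (NULL, NU, NULL, 1); (NULL, NU, NULL, 6); (NULL, NU, NULL, 8)

FULL OUTER JOIN keeps every row from both sides; unmatched rows get NULL for the other side's columns.
Matching on c.cust_id = o.cust_id AND c.zone = o.zone.
- cust_id=6, zone=DM: no o row matches, row kept with o columns NULL.
- cust_id=8, zone=GN: no o row matches, row kept with o columns NULL.
- cust_id=2, zone=NU: no o row matches, row kept with o columns NULL.
- cust_id=1, zone=DM: no o row matches, row kept with o columns NULL.
- cust_id=8, zone=GN: no o row matches, row kept with o columns NULL.
- cust_id=2, zone=BQ: no o row matches, row kept with o columns NULL.
- cust_id=1, zone=GN: no o row matches, row kept with o columns NULL.
- 6 o row(s) had no c match → kept, c columns NULL.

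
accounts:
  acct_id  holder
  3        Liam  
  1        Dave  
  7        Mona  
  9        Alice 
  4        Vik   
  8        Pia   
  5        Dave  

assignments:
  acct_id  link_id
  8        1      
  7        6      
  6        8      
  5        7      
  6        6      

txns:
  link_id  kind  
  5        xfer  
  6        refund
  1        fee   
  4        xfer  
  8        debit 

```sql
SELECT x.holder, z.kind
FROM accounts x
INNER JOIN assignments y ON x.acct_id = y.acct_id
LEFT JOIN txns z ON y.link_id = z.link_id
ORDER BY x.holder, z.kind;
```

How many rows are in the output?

3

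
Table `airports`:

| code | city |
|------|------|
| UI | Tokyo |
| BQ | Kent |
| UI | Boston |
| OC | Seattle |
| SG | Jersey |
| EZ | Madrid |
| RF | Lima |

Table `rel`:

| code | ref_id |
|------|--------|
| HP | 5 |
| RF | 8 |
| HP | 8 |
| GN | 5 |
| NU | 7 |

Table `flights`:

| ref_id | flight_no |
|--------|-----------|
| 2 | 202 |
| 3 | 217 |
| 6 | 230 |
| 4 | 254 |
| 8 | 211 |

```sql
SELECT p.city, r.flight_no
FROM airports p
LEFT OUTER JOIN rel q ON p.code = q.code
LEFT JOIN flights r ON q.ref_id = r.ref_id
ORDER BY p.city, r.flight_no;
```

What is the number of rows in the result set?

Joins associate left-to-right: airports LEFT JOIN rel on code gives 7 intermediate row(s).
Then LEFT JOIN `flights r` on ref_id: each of those 7 rows is kept; rows whose q.ref_id has no match in r get NULL for r's columns.
Result: 7 row(s).

7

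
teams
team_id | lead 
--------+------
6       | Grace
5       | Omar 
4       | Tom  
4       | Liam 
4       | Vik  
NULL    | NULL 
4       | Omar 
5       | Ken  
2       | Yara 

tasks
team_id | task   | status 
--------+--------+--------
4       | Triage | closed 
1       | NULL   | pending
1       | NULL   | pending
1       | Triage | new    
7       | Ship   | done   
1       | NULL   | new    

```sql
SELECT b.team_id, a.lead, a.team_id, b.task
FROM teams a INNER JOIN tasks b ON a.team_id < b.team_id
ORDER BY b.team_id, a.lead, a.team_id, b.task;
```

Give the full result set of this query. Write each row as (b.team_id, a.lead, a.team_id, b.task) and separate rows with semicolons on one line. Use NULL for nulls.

(4, Yara, 2, Triage); (7, Grace, 6, Ship); (7, Ken, 5, Ship); (7, Liam, 4, Ship); (7, Omar, 4, Ship); (7, Omar, 5, Ship); (7, Tom, 4, Ship); (7, Vik, 4, Ship); (7, Yara, 2, Ship)

INNER JOIN keeps only pairs where the ON condition holds.
Matching on a.team_id < b.team_id. A NULL in a compared column never satisfies the condition.
Matched pairs: 9.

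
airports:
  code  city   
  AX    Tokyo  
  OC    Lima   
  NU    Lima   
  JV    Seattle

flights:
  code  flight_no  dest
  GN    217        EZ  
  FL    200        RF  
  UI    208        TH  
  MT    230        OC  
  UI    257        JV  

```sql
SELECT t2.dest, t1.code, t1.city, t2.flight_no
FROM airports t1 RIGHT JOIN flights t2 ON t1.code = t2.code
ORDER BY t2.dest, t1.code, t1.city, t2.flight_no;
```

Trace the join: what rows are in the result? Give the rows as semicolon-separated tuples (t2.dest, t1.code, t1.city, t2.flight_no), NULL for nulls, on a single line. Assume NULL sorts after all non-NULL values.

(EZ, NULL, NULL, 217); (JV, NULL, NULL, 257); (OC, NULL, NULL, 230); (RF, NULL, NULL, 200); (TH, NULL, NULL, 208)

RIGHT JOIN keeps every row from `flights`; unmatched rows get NULL for `airports`'s columns.
Matching on t1.code = t2.code.
- t1 row (code=AX): no match.
- t1 row (code=OC): no match.
- t1 row (code=NU): no match.
- t1 row (code=JV): no match.
- plus 5 unmatched t2 row(s), each kept with NULL t1 columns.
After projecting and ordering:
t2.dest | t1.code | t1.city | t2.flight_no
EZ | NULL | NULL | 217
JV | NULL | NULL | 257
OC | NULL | NULL | 230
RF | NULL | NULL | 200
TH | NULL | NULL | 208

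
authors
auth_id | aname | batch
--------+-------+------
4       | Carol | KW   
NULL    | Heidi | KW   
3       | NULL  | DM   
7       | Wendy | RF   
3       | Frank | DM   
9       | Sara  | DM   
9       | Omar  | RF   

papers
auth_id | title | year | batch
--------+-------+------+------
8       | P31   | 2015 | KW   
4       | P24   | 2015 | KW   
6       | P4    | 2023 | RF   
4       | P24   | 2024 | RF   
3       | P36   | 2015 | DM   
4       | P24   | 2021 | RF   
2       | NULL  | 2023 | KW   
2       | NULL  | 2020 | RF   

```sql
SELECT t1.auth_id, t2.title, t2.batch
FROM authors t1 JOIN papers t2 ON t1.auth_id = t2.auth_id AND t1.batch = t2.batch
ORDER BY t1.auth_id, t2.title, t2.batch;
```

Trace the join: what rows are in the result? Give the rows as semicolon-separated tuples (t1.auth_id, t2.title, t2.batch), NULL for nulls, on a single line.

(3, P36, DM); (3, P36, DM); (4, P24, KW)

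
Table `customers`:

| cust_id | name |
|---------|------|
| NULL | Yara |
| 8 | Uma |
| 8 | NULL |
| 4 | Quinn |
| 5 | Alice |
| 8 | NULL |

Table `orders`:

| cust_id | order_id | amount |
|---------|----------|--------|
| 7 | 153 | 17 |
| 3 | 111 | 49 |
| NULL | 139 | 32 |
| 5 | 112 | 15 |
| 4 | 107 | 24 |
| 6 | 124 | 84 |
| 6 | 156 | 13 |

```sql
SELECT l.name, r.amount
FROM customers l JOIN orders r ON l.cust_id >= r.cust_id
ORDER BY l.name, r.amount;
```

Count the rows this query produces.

23

INNER JOIN keeps only pairs where the ON condition holds.
Matching on l.cust_id >= r.cust_id. A NULL in a compared column never satisfies the condition.
Matched pairs: 23.
Total: 23 rows.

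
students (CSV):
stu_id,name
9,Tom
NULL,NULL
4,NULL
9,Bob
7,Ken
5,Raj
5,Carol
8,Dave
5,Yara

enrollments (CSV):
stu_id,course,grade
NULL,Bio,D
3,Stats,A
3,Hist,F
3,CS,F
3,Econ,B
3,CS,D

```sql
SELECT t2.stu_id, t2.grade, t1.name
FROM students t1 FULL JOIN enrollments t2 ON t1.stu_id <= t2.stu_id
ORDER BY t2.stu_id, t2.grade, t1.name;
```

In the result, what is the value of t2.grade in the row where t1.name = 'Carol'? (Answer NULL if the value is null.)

NULL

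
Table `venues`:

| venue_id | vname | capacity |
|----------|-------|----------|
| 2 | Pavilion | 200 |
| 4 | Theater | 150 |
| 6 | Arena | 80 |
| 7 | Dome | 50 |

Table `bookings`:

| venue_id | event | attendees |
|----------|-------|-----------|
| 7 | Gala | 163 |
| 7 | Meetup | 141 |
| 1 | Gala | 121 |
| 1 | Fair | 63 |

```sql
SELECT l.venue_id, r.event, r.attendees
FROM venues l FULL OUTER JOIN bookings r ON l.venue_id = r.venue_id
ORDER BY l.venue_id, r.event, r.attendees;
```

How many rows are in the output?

7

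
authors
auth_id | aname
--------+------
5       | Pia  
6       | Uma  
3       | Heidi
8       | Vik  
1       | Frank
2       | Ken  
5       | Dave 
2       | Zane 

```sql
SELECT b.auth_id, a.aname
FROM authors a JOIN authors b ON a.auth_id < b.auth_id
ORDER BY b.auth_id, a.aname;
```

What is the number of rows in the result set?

INNER JOIN keeps only pairs where the ON condition holds.
Matching on a.auth_id < b.auth_id.
Matched pairs: 26.
Total: 26 rows.

26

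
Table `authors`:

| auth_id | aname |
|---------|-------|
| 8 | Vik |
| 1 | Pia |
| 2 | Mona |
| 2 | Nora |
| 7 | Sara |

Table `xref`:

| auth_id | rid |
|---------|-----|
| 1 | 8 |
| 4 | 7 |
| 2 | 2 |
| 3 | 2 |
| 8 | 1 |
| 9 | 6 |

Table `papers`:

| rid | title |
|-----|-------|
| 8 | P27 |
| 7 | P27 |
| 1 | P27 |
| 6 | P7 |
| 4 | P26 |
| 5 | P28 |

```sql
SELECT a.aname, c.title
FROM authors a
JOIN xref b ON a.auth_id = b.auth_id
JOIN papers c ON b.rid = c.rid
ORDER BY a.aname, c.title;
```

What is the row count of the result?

2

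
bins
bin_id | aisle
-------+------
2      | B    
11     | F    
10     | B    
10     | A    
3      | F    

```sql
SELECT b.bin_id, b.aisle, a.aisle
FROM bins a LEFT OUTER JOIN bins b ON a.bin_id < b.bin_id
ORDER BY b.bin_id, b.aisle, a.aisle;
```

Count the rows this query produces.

LEFT JOIN keeps every row from `bins a`; unmatched rows get NULL for `bins b`'s columns.
Matching on a.bin_id < b.bin_id.
- a row (bin_id=2): matches 4 b row(s) → 4 output row(s).
- a row (bin_id=11): no match → kept, b columns NULL.
- a row (bin_id=10): matches 1 b row(s) → 1 output row(s).
- a row (bin_id=10): matches 1 b row(s) → 1 output row(s).
- a row (bin_id=3): matches 3 b row(s) → 3 output row(s).
Total: 9 matched + 1 padded = 10 rows.

10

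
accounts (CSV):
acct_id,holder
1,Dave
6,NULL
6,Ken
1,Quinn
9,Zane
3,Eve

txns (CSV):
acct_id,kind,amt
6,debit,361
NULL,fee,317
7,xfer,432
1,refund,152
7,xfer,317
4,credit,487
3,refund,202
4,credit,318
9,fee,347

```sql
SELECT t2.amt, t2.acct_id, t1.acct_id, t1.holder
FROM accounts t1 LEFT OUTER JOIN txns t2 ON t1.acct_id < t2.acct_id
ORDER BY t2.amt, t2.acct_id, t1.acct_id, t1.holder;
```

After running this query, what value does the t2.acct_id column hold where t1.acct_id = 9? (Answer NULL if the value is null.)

LEFT JOIN keeps every row from `accounts`; unmatched rows get NULL for `txns`'s columns.
Matching on t1.acct_id < t2.acct_id. A NULL in a compared column never satisfies the condition.
Matched pairs: 26; unmatched t1 rows kept: 1.

NULL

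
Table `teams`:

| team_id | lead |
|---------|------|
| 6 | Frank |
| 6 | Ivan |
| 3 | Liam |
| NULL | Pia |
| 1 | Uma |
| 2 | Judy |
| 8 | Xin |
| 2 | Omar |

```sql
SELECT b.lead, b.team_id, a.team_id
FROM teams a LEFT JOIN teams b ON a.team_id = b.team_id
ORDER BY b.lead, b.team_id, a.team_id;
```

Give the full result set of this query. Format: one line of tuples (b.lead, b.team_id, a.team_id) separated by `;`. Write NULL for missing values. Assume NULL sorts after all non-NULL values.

(Frank, 6, 6); (Frank, 6, 6); (Ivan, 6, 6); (Ivan, 6, 6); (Judy, 2, 2); (Judy, 2, 2); (Liam, 3, 3); (Omar, 2, 2); (Omar, 2, 2); (Uma, 1, 1); (Xin, 8, 8); (NULL, NULL, NULL)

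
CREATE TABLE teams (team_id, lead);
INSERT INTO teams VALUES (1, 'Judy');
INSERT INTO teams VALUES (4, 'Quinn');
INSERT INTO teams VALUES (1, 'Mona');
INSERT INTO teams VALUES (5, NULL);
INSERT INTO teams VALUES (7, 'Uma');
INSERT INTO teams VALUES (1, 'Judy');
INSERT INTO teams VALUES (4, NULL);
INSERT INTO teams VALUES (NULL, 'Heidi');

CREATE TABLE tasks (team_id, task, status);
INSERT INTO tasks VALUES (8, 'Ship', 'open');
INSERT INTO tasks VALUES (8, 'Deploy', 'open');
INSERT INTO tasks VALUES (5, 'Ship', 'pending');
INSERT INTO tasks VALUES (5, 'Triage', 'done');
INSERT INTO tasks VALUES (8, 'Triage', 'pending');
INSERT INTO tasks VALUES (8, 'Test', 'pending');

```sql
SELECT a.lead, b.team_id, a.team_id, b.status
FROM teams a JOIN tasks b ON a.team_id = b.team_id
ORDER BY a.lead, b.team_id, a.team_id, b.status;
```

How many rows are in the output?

INNER JOIN keeps only pairs where the ON condition holds.
Matching on a.team_id = b.team_id. A NULL in a compared column never satisfies the condition.
Matched pairs: 2.
Total: 2 rows.

2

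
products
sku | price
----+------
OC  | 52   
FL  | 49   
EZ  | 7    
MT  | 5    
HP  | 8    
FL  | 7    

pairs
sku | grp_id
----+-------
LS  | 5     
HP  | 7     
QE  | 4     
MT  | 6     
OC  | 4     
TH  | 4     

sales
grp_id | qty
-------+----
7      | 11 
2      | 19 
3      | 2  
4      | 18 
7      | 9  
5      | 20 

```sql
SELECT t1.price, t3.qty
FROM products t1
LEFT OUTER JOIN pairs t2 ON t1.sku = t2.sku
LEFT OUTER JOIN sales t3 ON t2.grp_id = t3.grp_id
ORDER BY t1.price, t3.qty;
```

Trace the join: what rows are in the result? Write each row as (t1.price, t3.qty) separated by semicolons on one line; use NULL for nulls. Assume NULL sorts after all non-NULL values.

(5, NULL); (7, NULL); (7, NULL); (8, 9); (8, 11); (49, NULL); (52, 18)

Joins associate left-to-right: products LEFT JOIN pairs on sku gives 6 intermediate row(s).
Then LEFT JOIN `sales t3` on grp_id: each of those 6 rows is kept; rows whose t2.grp_id has no match in t3 get NULL for t3's columns.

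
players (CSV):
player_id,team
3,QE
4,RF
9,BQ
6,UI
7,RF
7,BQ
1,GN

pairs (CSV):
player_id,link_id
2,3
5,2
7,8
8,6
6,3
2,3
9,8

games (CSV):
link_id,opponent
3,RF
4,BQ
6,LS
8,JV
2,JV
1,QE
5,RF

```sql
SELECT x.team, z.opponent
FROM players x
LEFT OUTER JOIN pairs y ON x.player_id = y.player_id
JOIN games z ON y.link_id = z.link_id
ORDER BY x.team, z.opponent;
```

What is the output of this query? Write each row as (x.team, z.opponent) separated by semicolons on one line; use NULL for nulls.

(BQ, JV); (BQ, JV); (RF, JV); (UI, RF)

Step 1 — x LEFT JOIN y on player_id → 7 row(s).
Then INNER JOIN `games z` on link_id: keep only rows whose y.link_id appears in z.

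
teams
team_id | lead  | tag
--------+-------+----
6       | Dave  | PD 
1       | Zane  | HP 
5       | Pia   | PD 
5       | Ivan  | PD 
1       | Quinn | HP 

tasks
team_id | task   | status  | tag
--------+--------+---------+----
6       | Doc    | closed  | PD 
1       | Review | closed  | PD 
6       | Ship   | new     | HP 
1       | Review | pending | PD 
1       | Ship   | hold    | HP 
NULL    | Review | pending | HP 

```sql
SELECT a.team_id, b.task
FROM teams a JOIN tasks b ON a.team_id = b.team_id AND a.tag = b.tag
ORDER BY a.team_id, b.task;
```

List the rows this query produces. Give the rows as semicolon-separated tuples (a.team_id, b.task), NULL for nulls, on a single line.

(1, Ship); (1, Ship); (6, Doc)

INNER JOIN keeps only pairs where the ON condition holds.
Matching on a.team_id = b.team_id AND a.tag = b.tag. A NULL in a compared column never satisfies the condition.
Matched pairs: 3.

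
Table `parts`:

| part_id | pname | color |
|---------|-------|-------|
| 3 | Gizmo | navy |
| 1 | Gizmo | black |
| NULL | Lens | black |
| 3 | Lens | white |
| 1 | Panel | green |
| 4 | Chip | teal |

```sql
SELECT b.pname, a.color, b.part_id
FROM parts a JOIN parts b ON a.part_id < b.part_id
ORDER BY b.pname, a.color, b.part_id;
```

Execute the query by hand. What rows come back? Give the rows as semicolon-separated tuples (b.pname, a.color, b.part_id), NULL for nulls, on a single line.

(Chip, black, 4); (Chip, green, 4); (Chip, navy, 4); (Chip, white, 4); (Gizmo, black, 3); (Gizmo, green, 3); (Lens, black, 3); (Lens, green, 3)

INNER JOIN keeps only pairs where the ON condition holds.
Matching on a.part_id < b.part_id. A NULL in a compared column never satisfies the condition.
Matched pairs: 8.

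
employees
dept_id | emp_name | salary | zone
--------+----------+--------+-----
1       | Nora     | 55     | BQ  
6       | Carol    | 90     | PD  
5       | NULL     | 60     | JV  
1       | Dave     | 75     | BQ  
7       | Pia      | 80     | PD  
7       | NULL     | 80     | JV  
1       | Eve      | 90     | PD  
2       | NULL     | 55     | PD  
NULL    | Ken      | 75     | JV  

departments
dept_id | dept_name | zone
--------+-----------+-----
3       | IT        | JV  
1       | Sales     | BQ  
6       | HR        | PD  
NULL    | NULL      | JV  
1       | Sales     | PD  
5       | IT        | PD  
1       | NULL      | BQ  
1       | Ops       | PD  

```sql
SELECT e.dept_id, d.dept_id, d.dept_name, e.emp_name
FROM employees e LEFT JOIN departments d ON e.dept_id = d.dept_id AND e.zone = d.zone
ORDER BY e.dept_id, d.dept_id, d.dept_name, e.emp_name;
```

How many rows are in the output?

LEFT JOIN keeps every row from `employees`; unmatched rows get NULL for `departments`'s columns.
Matching on e.dept_id = d.dept_id AND e.zone = d.zone. A NULL in a compared column never satisfies the condition.
- e (dept_id=1, zone=BQ) pairs with 2 row(s) of d.
- e (dept_id=6, zone=PD) pairs with 1 row(s) of d.
- e (dept_id=5, zone=JV) has no partner → padded with NULL.
- e (dept_id=1, zone=BQ) pairs with 2 row(s) of d.
- e (dept_id=7, zone=PD) has no partner → padded with NULL.
- e (dept_id=7, zone=JV) has no partner → padded with NULL.
- e (dept_id=1, zone=PD) pairs with 2 row(s) of d.
- e (dept_id=2, zone=PD) has no partner → padded with NULL.
- e (dept_id=NULL, zone=JV) has no partner → padded with NULL.
Total: 7 matched + 5 padded = 12 rows.

12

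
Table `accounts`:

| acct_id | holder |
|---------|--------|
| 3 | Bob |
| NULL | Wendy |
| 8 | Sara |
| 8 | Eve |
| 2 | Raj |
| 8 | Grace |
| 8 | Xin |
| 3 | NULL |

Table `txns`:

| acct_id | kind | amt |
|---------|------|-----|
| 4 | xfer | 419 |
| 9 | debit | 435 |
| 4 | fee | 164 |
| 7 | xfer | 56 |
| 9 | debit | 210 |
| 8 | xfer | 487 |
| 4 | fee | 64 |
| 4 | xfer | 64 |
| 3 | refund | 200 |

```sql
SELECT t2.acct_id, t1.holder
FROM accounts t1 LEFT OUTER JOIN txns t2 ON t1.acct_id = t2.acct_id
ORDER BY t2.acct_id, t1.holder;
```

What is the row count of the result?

8

LEFT JOIN keeps every row from `accounts`; unmatched rows get NULL for `txns`'s columns.
Matching on t1.acct_id = t2.acct_id. A NULL in a compared column never satisfies the condition.
Matched pairs: 6; unmatched t1 rows kept: 2.
Total: 6 matched + 2 padded = 8 rows.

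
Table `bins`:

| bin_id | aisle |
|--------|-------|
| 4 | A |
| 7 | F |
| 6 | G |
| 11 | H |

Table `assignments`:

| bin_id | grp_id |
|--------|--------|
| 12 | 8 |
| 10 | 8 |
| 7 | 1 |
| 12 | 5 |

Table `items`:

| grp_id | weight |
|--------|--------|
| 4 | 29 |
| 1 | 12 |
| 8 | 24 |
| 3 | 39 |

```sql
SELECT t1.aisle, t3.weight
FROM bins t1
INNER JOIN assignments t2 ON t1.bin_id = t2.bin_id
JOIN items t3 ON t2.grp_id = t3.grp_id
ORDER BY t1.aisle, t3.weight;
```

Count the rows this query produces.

1

Evaluate left to right. First `bins t1 INNER JOIN assignments t2` on bin_id: 1 row(s).
Then INNER JOIN `items t3` on grp_id: keep only rows whose t2.grp_id appears in t3.
Result: 1 row(s).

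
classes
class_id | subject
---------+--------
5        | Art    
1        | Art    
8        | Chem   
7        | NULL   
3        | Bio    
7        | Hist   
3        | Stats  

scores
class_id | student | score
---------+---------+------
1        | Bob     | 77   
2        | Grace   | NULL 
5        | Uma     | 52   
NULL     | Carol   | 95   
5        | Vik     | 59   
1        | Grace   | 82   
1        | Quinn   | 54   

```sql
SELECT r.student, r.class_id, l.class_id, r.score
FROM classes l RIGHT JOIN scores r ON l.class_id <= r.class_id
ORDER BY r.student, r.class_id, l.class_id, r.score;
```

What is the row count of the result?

13

RIGHT JOIN keeps every row from `scores`; unmatched rows get NULL for `classes`'s columns.
Matching on l.class_id <= r.class_id. A NULL in a compared column never satisfies the condition.
- l[0] class_id=5 → 2 match(es) in r → 2 row(s).
- l[1] class_id=1 → 6 match(es) in r → 6 row(s).
- l[2] class_id=8 → no match.
- l[3] class_id=7 → no match.
- l[4] class_id=3 → 2 match(es) in r → 2 row(s).
- l[5] class_id=7 → no match.
- l[6] class_id=3 → 2 match(es) in r → 2 row(s).
- plus 1 unmatched r row(s), each kept with NULL l columns.
Total: 12 matched + 1 padded = 13 rows.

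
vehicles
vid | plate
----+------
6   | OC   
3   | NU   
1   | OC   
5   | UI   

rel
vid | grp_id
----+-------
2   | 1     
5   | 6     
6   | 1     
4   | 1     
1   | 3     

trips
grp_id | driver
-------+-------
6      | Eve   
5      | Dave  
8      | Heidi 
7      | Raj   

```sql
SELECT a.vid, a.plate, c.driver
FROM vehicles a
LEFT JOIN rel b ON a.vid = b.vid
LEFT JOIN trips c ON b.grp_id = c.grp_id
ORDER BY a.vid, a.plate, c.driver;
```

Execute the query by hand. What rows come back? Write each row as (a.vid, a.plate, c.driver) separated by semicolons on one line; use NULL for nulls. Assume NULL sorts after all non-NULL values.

Evaluate left to right. First `vehicles a LEFT JOIN rel b` on vid: 4 row(s).
Then LEFT JOIN `trips c` on grp_id: each of those 4 rows is kept; rows whose b.grp_id has no match in c get NULL for c's columns.

(1, OC, NULL); (3, NU, NULL); (5, UI, Eve); (6, OC, NULL)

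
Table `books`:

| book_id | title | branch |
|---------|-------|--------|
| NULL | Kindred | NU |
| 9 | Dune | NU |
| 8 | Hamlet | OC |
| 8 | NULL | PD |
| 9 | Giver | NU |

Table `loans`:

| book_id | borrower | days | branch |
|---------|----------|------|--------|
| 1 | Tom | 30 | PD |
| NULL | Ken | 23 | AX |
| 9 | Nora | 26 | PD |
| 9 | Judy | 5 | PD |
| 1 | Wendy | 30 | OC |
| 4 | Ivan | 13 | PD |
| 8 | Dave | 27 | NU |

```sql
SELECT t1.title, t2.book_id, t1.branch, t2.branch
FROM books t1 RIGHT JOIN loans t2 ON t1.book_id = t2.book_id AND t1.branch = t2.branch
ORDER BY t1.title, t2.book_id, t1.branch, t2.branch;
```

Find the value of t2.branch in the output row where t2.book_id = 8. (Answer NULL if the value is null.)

NU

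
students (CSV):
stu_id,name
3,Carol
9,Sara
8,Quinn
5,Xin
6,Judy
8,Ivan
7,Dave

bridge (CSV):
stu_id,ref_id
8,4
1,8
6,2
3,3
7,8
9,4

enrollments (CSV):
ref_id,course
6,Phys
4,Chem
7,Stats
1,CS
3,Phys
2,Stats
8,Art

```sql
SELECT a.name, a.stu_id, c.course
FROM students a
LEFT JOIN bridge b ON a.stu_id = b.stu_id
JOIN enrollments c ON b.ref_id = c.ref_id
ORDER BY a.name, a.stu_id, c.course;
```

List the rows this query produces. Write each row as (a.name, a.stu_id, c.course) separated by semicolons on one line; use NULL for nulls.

(Carol, 3, Phys); (Dave, 7, Art); (Ivan, 8, Chem); (Judy, 6, Stats); (Quinn, 8, Chem); (Sara, 9, Chem)

Step 1 — a LEFT JOIN b on stu_id → 7 row(s).
Then INNER JOIN `enrollments c` on ref_id: keep only rows whose b.ref_id appears in c.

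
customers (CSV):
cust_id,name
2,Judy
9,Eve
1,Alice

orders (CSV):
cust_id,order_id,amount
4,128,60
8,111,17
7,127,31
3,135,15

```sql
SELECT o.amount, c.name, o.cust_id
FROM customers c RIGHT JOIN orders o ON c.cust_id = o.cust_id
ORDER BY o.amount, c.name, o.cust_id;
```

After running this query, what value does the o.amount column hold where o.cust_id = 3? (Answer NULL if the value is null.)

15

RIGHT JOIN keeps every row from `orders`; unmatched rows get NULL for `customers`'s columns.
Matching on c.cust_id = o.cust_id.
- c[0] cust_id=2 → no match.
- c[1] cust_id=9 → no match.
- c[2] cust_id=1 → no match.
- plus 4 unmatched o row(s), each kept with NULL c columns.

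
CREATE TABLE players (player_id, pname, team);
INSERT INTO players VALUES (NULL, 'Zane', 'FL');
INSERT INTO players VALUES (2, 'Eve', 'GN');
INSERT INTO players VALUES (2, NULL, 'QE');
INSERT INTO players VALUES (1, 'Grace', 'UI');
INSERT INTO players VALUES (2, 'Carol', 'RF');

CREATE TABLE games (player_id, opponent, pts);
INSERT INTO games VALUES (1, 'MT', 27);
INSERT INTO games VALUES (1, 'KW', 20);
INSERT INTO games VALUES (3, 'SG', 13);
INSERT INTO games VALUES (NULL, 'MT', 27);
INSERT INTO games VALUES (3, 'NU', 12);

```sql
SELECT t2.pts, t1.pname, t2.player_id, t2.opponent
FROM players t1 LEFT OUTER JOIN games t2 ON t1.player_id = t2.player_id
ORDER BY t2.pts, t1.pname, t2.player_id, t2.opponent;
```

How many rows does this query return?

6

LEFT JOIN keeps every row from `players`; unmatched rows get NULL for `games`'s columns.
Matching on t1.player_id = t2.player_id. A NULL in a compared column never satisfies the condition.
Matched pairs: 2; unmatched t1 rows kept: 4.
Total: 2 matched + 4 padded = 6 rows.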